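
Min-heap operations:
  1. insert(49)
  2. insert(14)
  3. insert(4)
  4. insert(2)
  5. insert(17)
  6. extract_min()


insert(49) -> [49]
insert(14) -> [14, 49]
insert(4) -> [4, 49, 14]
insert(2) -> [2, 4, 14, 49]
insert(17) -> [2, 4, 14, 49, 17]
extract_min()->2, [4, 17, 14, 49]

Final heap: [4, 17, 14, 49]


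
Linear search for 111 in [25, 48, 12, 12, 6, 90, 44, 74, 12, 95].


i=0: 25!=111
i=1: 48!=111
i=2: 12!=111
i=3: 12!=111
i=4: 6!=111
i=5: 90!=111
i=6: 44!=111
i=7: 74!=111
i=8: 12!=111
i=9: 95!=111

Not found, 10 comps


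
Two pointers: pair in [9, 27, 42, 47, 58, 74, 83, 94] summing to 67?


lo=0(9)+hi=7(94)=103
lo=0(9)+hi=6(83)=92
lo=0(9)+hi=5(74)=83
lo=0(9)+hi=4(58)=67

Yes: 9+58=67


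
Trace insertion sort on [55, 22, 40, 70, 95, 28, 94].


Initial: [55, 22, 40, 70, 95, 28, 94]
Insert 22: [22, 55, 40, 70, 95, 28, 94]
Insert 40: [22, 40, 55, 70, 95, 28, 94]
Insert 70: [22, 40, 55, 70, 95, 28, 94]
Insert 95: [22, 40, 55, 70, 95, 28, 94]
Insert 28: [22, 28, 40, 55, 70, 95, 94]
Insert 94: [22, 28, 40, 55, 70, 94, 95]

Sorted: [22, 28, 40, 55, 70, 94, 95]


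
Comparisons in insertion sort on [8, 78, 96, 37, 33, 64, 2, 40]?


Algorithm: insertion sort
Input: [8, 78, 96, 37, 33, 64, 2, 40]
Sorted: [2, 8, 33, 37, 40, 64, 78, 96]

22


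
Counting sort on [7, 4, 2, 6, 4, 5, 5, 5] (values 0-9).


Input: [7, 4, 2, 6, 4, 5, 5, 5]
Counts: [0, 0, 1, 0, 2, 3, 1, 1, 0, 0]

Sorted: [2, 4, 4, 5, 5, 5, 6, 7]


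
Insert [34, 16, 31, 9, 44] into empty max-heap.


Insert 34: [34]
Insert 16: [34, 16]
Insert 31: [34, 16, 31]
Insert 9: [34, 16, 31, 9]
Insert 44: [44, 34, 31, 9, 16]

Final heap: [44, 34, 31, 9, 16]


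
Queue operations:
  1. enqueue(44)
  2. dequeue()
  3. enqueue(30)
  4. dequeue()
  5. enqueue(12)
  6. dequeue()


enqueue(44) -> [44]
dequeue()->44, []
enqueue(30) -> [30]
dequeue()->30, []
enqueue(12) -> [12]
dequeue()->12, []

Final queue: []


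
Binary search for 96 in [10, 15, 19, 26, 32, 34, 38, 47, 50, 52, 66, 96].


Step 1: lo=0, hi=11, mid=5, val=34
Step 2: lo=6, hi=11, mid=8, val=50
Step 3: lo=9, hi=11, mid=10, val=66
Step 4: lo=11, hi=11, mid=11, val=96

Found at index 11


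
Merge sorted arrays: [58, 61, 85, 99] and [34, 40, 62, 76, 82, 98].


Take 34 from B
Take 40 from B
Take 58 from A
Take 61 from A
Take 62 from B
Take 76 from B
Take 82 from B
Take 85 from A
Take 98 from B

Merged: [34, 40, 58, 61, 62, 76, 82, 85, 98, 99]


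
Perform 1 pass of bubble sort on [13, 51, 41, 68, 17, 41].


Initial: [13, 51, 41, 68, 17, 41]
Pass 1: [13, 41, 51, 17, 41, 68] (3 swaps)

After 1 pass: [13, 41, 51, 17, 41, 68]


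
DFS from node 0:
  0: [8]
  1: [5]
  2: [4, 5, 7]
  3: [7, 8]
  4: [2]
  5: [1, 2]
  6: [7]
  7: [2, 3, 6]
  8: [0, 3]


Visit 0, push [8]
Visit 8, push [3]
Visit 3, push [7]
Visit 7, push [6, 2]
Visit 2, push [5, 4]
Visit 4, push []
Visit 5, push [1]
Visit 1, push []
Visit 6, push []

DFS order: [0, 8, 3, 7, 2, 4, 5, 1, 6]


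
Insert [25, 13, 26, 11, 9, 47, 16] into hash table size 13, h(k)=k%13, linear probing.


Insert 25: h=12 -> slot 12
Insert 13: h=0 -> slot 0
Insert 26: h=0, 1 probes -> slot 1
Insert 11: h=11 -> slot 11
Insert 9: h=9 -> slot 9
Insert 47: h=8 -> slot 8
Insert 16: h=3 -> slot 3

Table: [13, 26, None, 16, None, None, None, None, 47, 9, None, 11, 25]


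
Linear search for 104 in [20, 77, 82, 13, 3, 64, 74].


i=0: 20!=104
i=1: 77!=104
i=2: 82!=104
i=3: 13!=104
i=4: 3!=104
i=5: 64!=104
i=6: 74!=104

Not found, 7 comps


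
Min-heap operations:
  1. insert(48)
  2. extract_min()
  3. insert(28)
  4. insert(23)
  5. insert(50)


insert(48) -> [48]
extract_min()->48, []
insert(28) -> [28]
insert(23) -> [23, 28]
insert(50) -> [23, 28, 50]

Final heap: [23, 28, 50]


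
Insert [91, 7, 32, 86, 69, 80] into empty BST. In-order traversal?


Insert 91: root
Insert 7: L from 91
Insert 32: L from 91 -> R from 7
Insert 86: L from 91 -> R from 7 -> R from 32
Insert 69: L from 91 -> R from 7 -> R from 32 -> L from 86
Insert 80: L from 91 -> R from 7 -> R from 32 -> L from 86 -> R from 69

In-order: [7, 32, 69, 80, 86, 91]


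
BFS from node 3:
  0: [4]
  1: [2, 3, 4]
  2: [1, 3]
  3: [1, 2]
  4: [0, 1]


Visit 3, enqueue [1, 2]
Visit 1, enqueue [4]
Visit 2, enqueue []
Visit 4, enqueue [0]
Visit 0, enqueue []

BFS order: [3, 1, 2, 4, 0]


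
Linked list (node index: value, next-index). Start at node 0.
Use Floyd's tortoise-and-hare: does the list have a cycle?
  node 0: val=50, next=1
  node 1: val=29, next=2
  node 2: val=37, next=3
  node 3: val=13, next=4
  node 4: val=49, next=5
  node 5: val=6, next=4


Floyd's tortoise (slow, +1) and hare (fast, +2):
  init: slow=0, fast=0
  step 1: slow=1, fast=2
  step 2: slow=2, fast=4
  step 3: slow=3, fast=4
  step 4: slow=4, fast=4
  slow == fast at node 4: cycle detected

Cycle: yes


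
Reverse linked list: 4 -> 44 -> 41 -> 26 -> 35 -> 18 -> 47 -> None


Step 1: curr=4, set curr.next=prev(None) | reversed so far: 4
Step 2: curr=44, set curr.next=prev(4) | reversed so far: 44 -> 4
Step 3: curr=41, set curr.next=prev(44) | reversed so far: 41 -> 44 -> 4
Step 4: curr=26, set curr.next=prev(41) | reversed so far: 26 -> 41 -> 44 -> 4
Step 5: curr=35, set curr.next=prev(26) | reversed so far: 35 -> 26 -> 41 -> 44 -> 4
Step 6: curr=18, set curr.next=prev(35) | reversed so far: 18 -> 35 -> 26 -> 41 -> 44 -> 4
Step 7: curr=47, set curr.next=prev(18) | reversed so far: 47 -> 18 -> 35 -> 26 -> 41 -> 44 -> 4

47 -> 18 -> 35 -> 26 -> 41 -> 44 -> 4 -> None


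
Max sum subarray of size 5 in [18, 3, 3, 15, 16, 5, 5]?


[0:5]: 55
[1:6]: 42
[2:7]: 44

Max: 55 at [0:5]


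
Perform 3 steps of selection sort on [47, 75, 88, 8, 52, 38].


Initial: [47, 75, 88, 8, 52, 38]
Step 1: min=8 at 3
  Swap: [8, 75, 88, 47, 52, 38]
Step 2: min=38 at 5
  Swap: [8, 38, 88, 47, 52, 75]
Step 3: min=47 at 3
  Swap: [8, 38, 47, 88, 52, 75]

After 3 steps: [8, 38, 47, 88, 52, 75]


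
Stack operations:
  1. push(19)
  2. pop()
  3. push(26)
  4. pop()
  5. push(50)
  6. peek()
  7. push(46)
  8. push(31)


push(19) -> [19]
pop()->19, []
push(26) -> [26]
pop()->26, []
push(50) -> [50]
peek()->50
push(46) -> [50, 46]
push(31) -> [50, 46, 31]

Final stack: [50, 46, 31]


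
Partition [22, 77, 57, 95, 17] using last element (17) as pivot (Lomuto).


Pivot: 17
Place pivot at 0: [17, 77, 57, 95, 22]

Partitioned: [17, 77, 57, 95, 22]


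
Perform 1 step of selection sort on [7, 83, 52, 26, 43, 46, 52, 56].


Initial: [7, 83, 52, 26, 43, 46, 52, 56]
Step 1: min=7 at 0
  Swap: [7, 83, 52, 26, 43, 46, 52, 56]

After 1 step: [7, 83, 52, 26, 43, 46, 52, 56]


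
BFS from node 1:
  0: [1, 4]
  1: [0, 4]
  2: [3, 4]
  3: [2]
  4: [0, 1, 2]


Visit 1, enqueue [0, 4]
Visit 0, enqueue []
Visit 4, enqueue [2]
Visit 2, enqueue [3]
Visit 3, enqueue []

BFS order: [1, 0, 4, 2, 3]


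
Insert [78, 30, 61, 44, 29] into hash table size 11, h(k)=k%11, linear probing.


Insert 78: h=1 -> slot 1
Insert 30: h=8 -> slot 8
Insert 61: h=6 -> slot 6
Insert 44: h=0 -> slot 0
Insert 29: h=7 -> slot 7

Table: [44, 78, None, None, None, None, 61, 29, 30, None, None]


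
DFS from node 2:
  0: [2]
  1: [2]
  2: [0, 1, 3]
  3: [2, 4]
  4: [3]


Visit 2, push [3, 1, 0]
Visit 0, push []
Visit 1, push []
Visit 3, push [4]
Visit 4, push []

DFS order: [2, 0, 1, 3, 4]


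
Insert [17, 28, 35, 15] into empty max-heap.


Insert 17: [17]
Insert 28: [28, 17]
Insert 35: [35, 17, 28]
Insert 15: [35, 17, 28, 15]

Final heap: [35, 17, 28, 15]


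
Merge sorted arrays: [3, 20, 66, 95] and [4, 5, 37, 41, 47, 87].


Take 3 from A
Take 4 from B
Take 5 from B
Take 20 from A
Take 37 from B
Take 41 from B
Take 47 from B
Take 66 from A
Take 87 from B

Merged: [3, 4, 5, 20, 37, 41, 47, 66, 87, 95]


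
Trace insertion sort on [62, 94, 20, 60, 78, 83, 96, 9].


Initial: [62, 94, 20, 60, 78, 83, 96, 9]
Insert 94: [62, 94, 20, 60, 78, 83, 96, 9]
Insert 20: [20, 62, 94, 60, 78, 83, 96, 9]
Insert 60: [20, 60, 62, 94, 78, 83, 96, 9]
Insert 78: [20, 60, 62, 78, 94, 83, 96, 9]
Insert 83: [20, 60, 62, 78, 83, 94, 96, 9]
Insert 96: [20, 60, 62, 78, 83, 94, 96, 9]
Insert 9: [9, 20, 60, 62, 78, 83, 94, 96]

Sorted: [9, 20, 60, 62, 78, 83, 94, 96]


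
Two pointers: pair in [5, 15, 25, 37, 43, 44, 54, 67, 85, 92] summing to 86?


lo=0(5)+hi=9(92)=97
lo=0(5)+hi=8(85)=90
lo=0(5)+hi=7(67)=72
lo=1(15)+hi=7(67)=82
lo=2(25)+hi=7(67)=92
lo=2(25)+hi=6(54)=79
lo=3(37)+hi=6(54)=91
lo=3(37)+hi=5(44)=81
lo=4(43)+hi=5(44)=87

No pair found


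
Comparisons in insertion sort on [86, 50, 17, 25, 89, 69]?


Algorithm: insertion sort
Input: [86, 50, 17, 25, 89, 69]
Sorted: [17, 25, 50, 69, 86, 89]

10


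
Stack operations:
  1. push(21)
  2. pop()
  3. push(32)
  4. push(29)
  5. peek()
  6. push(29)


push(21) -> [21]
pop()->21, []
push(32) -> [32]
push(29) -> [32, 29]
peek()->29
push(29) -> [32, 29, 29]

Final stack: [32, 29, 29]


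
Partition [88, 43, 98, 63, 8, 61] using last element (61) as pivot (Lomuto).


Pivot: 61
  43 <= 61: swap -> [43, 88, 98, 63, 8, 61]
  8 <= 61: swap -> [43, 8, 98, 63, 88, 61]
Place pivot at 2: [43, 8, 61, 63, 88, 98]

Partitioned: [43, 8, 61, 63, 88, 98]


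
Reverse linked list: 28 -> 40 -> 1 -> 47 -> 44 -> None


Step 1: curr=28, set curr.next=prev(None) | reversed so far: 28
Step 2: curr=40, set curr.next=prev(28) | reversed so far: 40 -> 28
Step 3: curr=1, set curr.next=prev(40) | reversed so far: 1 -> 40 -> 28
Step 4: curr=47, set curr.next=prev(1) | reversed so far: 47 -> 1 -> 40 -> 28
Step 5: curr=44, set curr.next=prev(47) | reversed so far: 44 -> 47 -> 1 -> 40 -> 28

44 -> 47 -> 1 -> 40 -> 28 -> None


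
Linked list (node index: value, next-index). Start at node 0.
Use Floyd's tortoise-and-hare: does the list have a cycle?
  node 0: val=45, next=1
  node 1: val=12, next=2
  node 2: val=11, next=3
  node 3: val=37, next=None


Floyd's tortoise (slow, +1) and hare (fast, +2):
  init: slow=0, fast=0
  step 1: slow=1, fast=2
  step 2: fast 2->3->None, no cycle

Cycle: no


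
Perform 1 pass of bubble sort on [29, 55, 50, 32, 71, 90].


Initial: [29, 55, 50, 32, 71, 90]
Pass 1: [29, 50, 32, 55, 71, 90] (2 swaps)

After 1 pass: [29, 50, 32, 55, 71, 90]


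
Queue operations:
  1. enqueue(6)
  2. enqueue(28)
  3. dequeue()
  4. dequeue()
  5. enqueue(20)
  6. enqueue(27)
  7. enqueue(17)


enqueue(6) -> [6]
enqueue(28) -> [6, 28]
dequeue()->6, [28]
dequeue()->28, []
enqueue(20) -> [20]
enqueue(27) -> [20, 27]
enqueue(17) -> [20, 27, 17]

Final queue: [20, 27, 17]


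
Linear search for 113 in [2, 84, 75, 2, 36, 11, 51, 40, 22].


i=0: 2!=113
i=1: 84!=113
i=2: 75!=113
i=3: 2!=113
i=4: 36!=113
i=5: 11!=113
i=6: 51!=113
i=7: 40!=113
i=8: 22!=113

Not found, 9 comps


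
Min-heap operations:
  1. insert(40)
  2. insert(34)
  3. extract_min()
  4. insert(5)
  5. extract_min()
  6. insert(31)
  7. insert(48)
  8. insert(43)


insert(40) -> [40]
insert(34) -> [34, 40]
extract_min()->34, [40]
insert(5) -> [5, 40]
extract_min()->5, [40]
insert(31) -> [31, 40]
insert(48) -> [31, 40, 48]
insert(43) -> [31, 40, 48, 43]

Final heap: [31, 40, 48, 43]


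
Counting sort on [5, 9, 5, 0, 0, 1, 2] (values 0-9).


Input: [5, 9, 5, 0, 0, 1, 2]
Counts: [2, 1, 1, 0, 0, 2, 0, 0, 0, 1]

Sorted: [0, 0, 1, 2, 5, 5, 9]


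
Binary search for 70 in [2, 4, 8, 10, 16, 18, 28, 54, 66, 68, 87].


Step 1: lo=0, hi=10, mid=5, val=18
Step 2: lo=6, hi=10, mid=8, val=66
Step 3: lo=9, hi=10, mid=9, val=68
Step 4: lo=10, hi=10, mid=10, val=87

Not found


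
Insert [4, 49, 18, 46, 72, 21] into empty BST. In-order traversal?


Insert 4: root
Insert 49: R from 4
Insert 18: R from 4 -> L from 49
Insert 46: R from 4 -> L from 49 -> R from 18
Insert 72: R from 4 -> R from 49
Insert 21: R from 4 -> L from 49 -> R from 18 -> L from 46

In-order: [4, 18, 21, 46, 49, 72]


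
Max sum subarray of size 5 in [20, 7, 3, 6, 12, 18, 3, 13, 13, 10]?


[0:5]: 48
[1:6]: 46
[2:7]: 42
[3:8]: 52
[4:9]: 59
[5:10]: 57

Max: 59 at [4:9]


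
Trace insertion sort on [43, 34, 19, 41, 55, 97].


Initial: [43, 34, 19, 41, 55, 97]
Insert 34: [34, 43, 19, 41, 55, 97]
Insert 19: [19, 34, 43, 41, 55, 97]
Insert 41: [19, 34, 41, 43, 55, 97]
Insert 55: [19, 34, 41, 43, 55, 97]
Insert 97: [19, 34, 41, 43, 55, 97]

Sorted: [19, 34, 41, 43, 55, 97]


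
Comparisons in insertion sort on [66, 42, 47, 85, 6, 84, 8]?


Algorithm: insertion sort
Input: [66, 42, 47, 85, 6, 84, 8]
Sorted: [6, 8, 42, 47, 66, 84, 85]

16


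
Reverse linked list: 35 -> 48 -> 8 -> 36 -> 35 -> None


Step 1: curr=35, set curr.next=prev(None) | reversed so far: 35
Step 2: curr=48, set curr.next=prev(35) | reversed so far: 48 -> 35
Step 3: curr=8, set curr.next=prev(48) | reversed so far: 8 -> 48 -> 35
Step 4: curr=36, set curr.next=prev(8) | reversed so far: 36 -> 8 -> 48 -> 35
Step 5: curr=35, set curr.next=prev(36) | reversed so far: 35 -> 36 -> 8 -> 48 -> 35

35 -> 36 -> 8 -> 48 -> 35 -> None


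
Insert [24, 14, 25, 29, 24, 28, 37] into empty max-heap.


Insert 24: [24]
Insert 14: [24, 14]
Insert 25: [25, 14, 24]
Insert 29: [29, 25, 24, 14]
Insert 24: [29, 25, 24, 14, 24]
Insert 28: [29, 25, 28, 14, 24, 24]
Insert 37: [37, 25, 29, 14, 24, 24, 28]

Final heap: [37, 25, 29, 14, 24, 24, 28]


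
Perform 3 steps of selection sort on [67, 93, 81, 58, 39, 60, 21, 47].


Initial: [67, 93, 81, 58, 39, 60, 21, 47]
Step 1: min=21 at 6
  Swap: [21, 93, 81, 58, 39, 60, 67, 47]
Step 2: min=39 at 4
  Swap: [21, 39, 81, 58, 93, 60, 67, 47]
Step 3: min=47 at 7
  Swap: [21, 39, 47, 58, 93, 60, 67, 81]

After 3 steps: [21, 39, 47, 58, 93, 60, 67, 81]


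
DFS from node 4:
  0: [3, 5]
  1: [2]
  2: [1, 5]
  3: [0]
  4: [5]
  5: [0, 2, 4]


Visit 4, push [5]
Visit 5, push [2, 0]
Visit 0, push [3]
Visit 3, push []
Visit 2, push [1]
Visit 1, push []

DFS order: [4, 5, 0, 3, 2, 1]


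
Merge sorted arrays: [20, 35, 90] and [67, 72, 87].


Take 20 from A
Take 35 from A
Take 67 from B
Take 72 from B
Take 87 from B

Merged: [20, 35, 67, 72, 87, 90]


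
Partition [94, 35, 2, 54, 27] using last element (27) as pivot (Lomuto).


Pivot: 27
  2 <= 27: swap -> [2, 35, 94, 54, 27]
Place pivot at 1: [2, 27, 94, 54, 35]

Partitioned: [2, 27, 94, 54, 35]


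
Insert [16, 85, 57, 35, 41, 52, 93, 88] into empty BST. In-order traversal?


Insert 16: root
Insert 85: R from 16
Insert 57: R from 16 -> L from 85
Insert 35: R from 16 -> L from 85 -> L from 57
Insert 41: R from 16 -> L from 85 -> L from 57 -> R from 35
Insert 52: R from 16 -> L from 85 -> L from 57 -> R from 35 -> R from 41
Insert 93: R from 16 -> R from 85
Insert 88: R from 16 -> R from 85 -> L from 93

In-order: [16, 35, 41, 52, 57, 85, 88, 93]


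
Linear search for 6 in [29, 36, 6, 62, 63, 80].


i=0: 29!=6
i=1: 36!=6
i=2: 6==6 found!

Found at 2, 3 comps


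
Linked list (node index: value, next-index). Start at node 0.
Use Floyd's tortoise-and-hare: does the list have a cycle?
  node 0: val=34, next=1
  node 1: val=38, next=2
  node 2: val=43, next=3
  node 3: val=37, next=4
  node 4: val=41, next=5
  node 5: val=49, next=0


Floyd's tortoise (slow, +1) and hare (fast, +2):
  init: slow=0, fast=0
  step 1: slow=1, fast=2
  step 2: slow=2, fast=4
  step 3: slow=3, fast=0
  step 4: slow=4, fast=2
  step 5: slow=5, fast=4
  step 6: slow=0, fast=0
  slow == fast at node 0: cycle detected

Cycle: yes


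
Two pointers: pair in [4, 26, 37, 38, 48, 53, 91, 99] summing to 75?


lo=0(4)+hi=7(99)=103
lo=0(4)+hi=6(91)=95
lo=0(4)+hi=5(53)=57
lo=1(26)+hi=5(53)=79
lo=1(26)+hi=4(48)=74
lo=2(37)+hi=4(48)=85
lo=2(37)+hi=3(38)=75

Yes: 37+38=75


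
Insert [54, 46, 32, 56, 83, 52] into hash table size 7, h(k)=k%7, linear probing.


Insert 54: h=5 -> slot 5
Insert 46: h=4 -> slot 4
Insert 32: h=4, 2 probes -> slot 6
Insert 56: h=0 -> slot 0
Insert 83: h=6, 2 probes -> slot 1
Insert 52: h=3 -> slot 3

Table: [56, 83, None, 52, 46, 54, 32]


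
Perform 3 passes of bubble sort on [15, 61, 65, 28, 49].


Initial: [15, 61, 65, 28, 49]
Pass 1: [15, 61, 28, 49, 65] (2 swaps)
Pass 2: [15, 28, 49, 61, 65] (2 swaps)
Pass 3: [15, 28, 49, 61, 65] (0 swaps)

After 3 passes: [15, 28, 49, 61, 65]


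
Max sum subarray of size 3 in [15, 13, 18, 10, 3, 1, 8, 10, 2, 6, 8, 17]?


[0:3]: 46
[1:4]: 41
[2:5]: 31
[3:6]: 14
[4:7]: 12
[5:8]: 19
[6:9]: 20
[7:10]: 18
[8:11]: 16
[9:12]: 31

Max: 46 at [0:3]


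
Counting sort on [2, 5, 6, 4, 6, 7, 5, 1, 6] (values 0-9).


Input: [2, 5, 6, 4, 6, 7, 5, 1, 6]
Counts: [0, 1, 1, 0, 1, 2, 3, 1, 0, 0]

Sorted: [1, 2, 4, 5, 5, 6, 6, 6, 7]


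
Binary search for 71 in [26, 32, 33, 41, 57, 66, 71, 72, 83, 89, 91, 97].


Step 1: lo=0, hi=11, mid=5, val=66
Step 2: lo=6, hi=11, mid=8, val=83
Step 3: lo=6, hi=7, mid=6, val=71

Found at index 6


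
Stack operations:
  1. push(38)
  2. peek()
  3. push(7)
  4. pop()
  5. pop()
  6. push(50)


push(38) -> [38]
peek()->38
push(7) -> [38, 7]
pop()->7, [38]
pop()->38, []
push(50) -> [50]

Final stack: [50]


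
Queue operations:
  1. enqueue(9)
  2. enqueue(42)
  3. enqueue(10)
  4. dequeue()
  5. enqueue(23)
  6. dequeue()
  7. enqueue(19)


enqueue(9) -> [9]
enqueue(42) -> [9, 42]
enqueue(10) -> [9, 42, 10]
dequeue()->9, [42, 10]
enqueue(23) -> [42, 10, 23]
dequeue()->42, [10, 23]
enqueue(19) -> [10, 23, 19]

Final queue: [10, 23, 19]


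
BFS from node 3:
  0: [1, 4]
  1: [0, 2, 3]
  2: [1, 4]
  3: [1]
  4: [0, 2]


Visit 3, enqueue [1]
Visit 1, enqueue [0, 2]
Visit 0, enqueue [4]
Visit 2, enqueue []
Visit 4, enqueue []

BFS order: [3, 1, 0, 2, 4]


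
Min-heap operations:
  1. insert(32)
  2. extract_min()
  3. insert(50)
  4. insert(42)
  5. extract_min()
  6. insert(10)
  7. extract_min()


insert(32) -> [32]
extract_min()->32, []
insert(50) -> [50]
insert(42) -> [42, 50]
extract_min()->42, [50]
insert(10) -> [10, 50]
extract_min()->10, [50]

Final heap: [50]


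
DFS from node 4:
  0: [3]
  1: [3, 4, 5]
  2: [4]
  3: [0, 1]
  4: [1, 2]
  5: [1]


Visit 4, push [2, 1]
Visit 1, push [5, 3]
Visit 3, push [0]
Visit 0, push []
Visit 5, push []
Visit 2, push []

DFS order: [4, 1, 3, 0, 5, 2]


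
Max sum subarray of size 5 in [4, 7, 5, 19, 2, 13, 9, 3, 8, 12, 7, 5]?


[0:5]: 37
[1:6]: 46
[2:7]: 48
[3:8]: 46
[4:9]: 35
[5:10]: 45
[6:11]: 39
[7:12]: 35

Max: 48 at [2:7]


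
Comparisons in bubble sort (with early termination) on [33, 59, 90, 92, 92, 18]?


Algorithm: bubble sort (with early termination)
Input: [33, 59, 90, 92, 92, 18]
Sorted: [18, 33, 59, 90, 92, 92]

15


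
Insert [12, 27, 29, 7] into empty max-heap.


Insert 12: [12]
Insert 27: [27, 12]
Insert 29: [29, 12, 27]
Insert 7: [29, 12, 27, 7]

Final heap: [29, 12, 27, 7]


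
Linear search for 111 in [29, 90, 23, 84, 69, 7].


i=0: 29!=111
i=1: 90!=111
i=2: 23!=111
i=3: 84!=111
i=4: 69!=111
i=5: 7!=111

Not found, 6 comps


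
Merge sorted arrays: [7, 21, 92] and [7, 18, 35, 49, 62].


Take 7 from A
Take 7 from B
Take 18 from B
Take 21 from A
Take 35 from B
Take 49 from B
Take 62 from B

Merged: [7, 7, 18, 21, 35, 49, 62, 92]


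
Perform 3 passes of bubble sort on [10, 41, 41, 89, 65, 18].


Initial: [10, 41, 41, 89, 65, 18]
Pass 1: [10, 41, 41, 65, 18, 89] (2 swaps)
Pass 2: [10, 41, 41, 18, 65, 89] (1 swaps)
Pass 3: [10, 41, 18, 41, 65, 89] (1 swaps)

After 3 passes: [10, 41, 18, 41, 65, 89]


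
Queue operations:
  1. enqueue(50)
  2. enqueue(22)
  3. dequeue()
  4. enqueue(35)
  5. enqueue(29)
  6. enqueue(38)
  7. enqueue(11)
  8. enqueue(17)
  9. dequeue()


enqueue(50) -> [50]
enqueue(22) -> [50, 22]
dequeue()->50, [22]
enqueue(35) -> [22, 35]
enqueue(29) -> [22, 35, 29]
enqueue(38) -> [22, 35, 29, 38]
enqueue(11) -> [22, 35, 29, 38, 11]
enqueue(17) -> [22, 35, 29, 38, 11, 17]
dequeue()->22, [35, 29, 38, 11, 17]

Final queue: [35, 29, 38, 11, 17]


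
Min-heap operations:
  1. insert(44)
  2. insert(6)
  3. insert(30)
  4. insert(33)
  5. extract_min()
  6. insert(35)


insert(44) -> [44]
insert(6) -> [6, 44]
insert(30) -> [6, 44, 30]
insert(33) -> [6, 33, 30, 44]
extract_min()->6, [30, 33, 44]
insert(35) -> [30, 33, 44, 35]

Final heap: [30, 33, 44, 35]


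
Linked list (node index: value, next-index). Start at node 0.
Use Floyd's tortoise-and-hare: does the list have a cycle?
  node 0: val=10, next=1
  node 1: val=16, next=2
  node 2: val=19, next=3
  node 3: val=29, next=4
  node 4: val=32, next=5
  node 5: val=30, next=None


Floyd's tortoise (slow, +1) and hare (fast, +2):
  init: slow=0, fast=0
  step 1: slow=1, fast=2
  step 2: slow=2, fast=4
  step 3: fast 4->5->None, no cycle

Cycle: no


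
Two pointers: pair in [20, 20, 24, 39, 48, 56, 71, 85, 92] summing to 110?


lo=0(20)+hi=8(92)=112
lo=0(20)+hi=7(85)=105
lo=1(20)+hi=7(85)=105
lo=2(24)+hi=7(85)=109
lo=3(39)+hi=7(85)=124
lo=3(39)+hi=6(71)=110

Yes: 39+71=110


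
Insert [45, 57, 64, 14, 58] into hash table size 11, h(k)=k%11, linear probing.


Insert 45: h=1 -> slot 1
Insert 57: h=2 -> slot 2
Insert 64: h=9 -> slot 9
Insert 14: h=3 -> slot 3
Insert 58: h=3, 1 probes -> slot 4

Table: [None, 45, 57, 14, 58, None, None, None, None, 64, None]


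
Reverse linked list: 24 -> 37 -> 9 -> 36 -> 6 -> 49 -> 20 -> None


Step 1: curr=24, set curr.next=prev(None) | reversed so far: 24
Step 2: curr=37, set curr.next=prev(24) | reversed so far: 37 -> 24
Step 3: curr=9, set curr.next=prev(37) | reversed so far: 9 -> 37 -> 24
Step 4: curr=36, set curr.next=prev(9) | reversed so far: 36 -> 9 -> 37 -> 24
Step 5: curr=6, set curr.next=prev(36) | reversed so far: 6 -> 36 -> 9 -> 37 -> 24
Step 6: curr=49, set curr.next=prev(6) | reversed so far: 49 -> 6 -> 36 -> 9 -> 37 -> 24
Step 7: curr=20, set curr.next=prev(49) | reversed so far: 20 -> 49 -> 6 -> 36 -> 9 -> 37 -> 24

20 -> 49 -> 6 -> 36 -> 9 -> 37 -> 24 -> None


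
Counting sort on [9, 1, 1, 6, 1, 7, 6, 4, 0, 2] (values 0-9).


Input: [9, 1, 1, 6, 1, 7, 6, 4, 0, 2]
Counts: [1, 3, 1, 0, 1, 0, 2, 1, 0, 1]

Sorted: [0, 1, 1, 1, 2, 4, 6, 6, 7, 9]


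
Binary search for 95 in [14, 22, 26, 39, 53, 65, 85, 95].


Step 1: lo=0, hi=7, mid=3, val=39
Step 2: lo=4, hi=7, mid=5, val=65
Step 3: lo=6, hi=7, mid=6, val=85
Step 4: lo=7, hi=7, mid=7, val=95

Found at index 7


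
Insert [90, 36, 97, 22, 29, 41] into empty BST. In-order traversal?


Insert 90: root
Insert 36: L from 90
Insert 97: R from 90
Insert 22: L from 90 -> L from 36
Insert 29: L from 90 -> L from 36 -> R from 22
Insert 41: L from 90 -> R from 36

In-order: [22, 29, 36, 41, 90, 97]


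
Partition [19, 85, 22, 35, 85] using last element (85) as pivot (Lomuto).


Pivot: 85
  19 <= 85: advance i (no swap)
  85 <= 85: advance i (no swap)
  22 <= 85: advance i (no swap)
  35 <= 85: advance i (no swap)
Place pivot at 4: [19, 85, 22, 35, 85]

Partitioned: [19, 85, 22, 35, 85]


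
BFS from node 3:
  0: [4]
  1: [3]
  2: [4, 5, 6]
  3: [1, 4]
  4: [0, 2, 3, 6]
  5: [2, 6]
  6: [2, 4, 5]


Visit 3, enqueue [1, 4]
Visit 1, enqueue []
Visit 4, enqueue [0, 2, 6]
Visit 0, enqueue []
Visit 2, enqueue [5]
Visit 6, enqueue []
Visit 5, enqueue []

BFS order: [3, 1, 4, 0, 2, 6, 5]


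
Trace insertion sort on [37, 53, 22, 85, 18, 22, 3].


Initial: [37, 53, 22, 85, 18, 22, 3]
Insert 53: [37, 53, 22, 85, 18, 22, 3]
Insert 22: [22, 37, 53, 85, 18, 22, 3]
Insert 85: [22, 37, 53, 85, 18, 22, 3]
Insert 18: [18, 22, 37, 53, 85, 22, 3]
Insert 22: [18, 22, 22, 37, 53, 85, 3]
Insert 3: [3, 18, 22, 22, 37, 53, 85]

Sorted: [3, 18, 22, 22, 37, 53, 85]


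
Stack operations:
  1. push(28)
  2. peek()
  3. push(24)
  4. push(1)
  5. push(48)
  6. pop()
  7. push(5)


push(28) -> [28]
peek()->28
push(24) -> [28, 24]
push(1) -> [28, 24, 1]
push(48) -> [28, 24, 1, 48]
pop()->48, [28, 24, 1]
push(5) -> [28, 24, 1, 5]

Final stack: [28, 24, 1, 5]


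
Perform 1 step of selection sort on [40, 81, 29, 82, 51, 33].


Initial: [40, 81, 29, 82, 51, 33]
Step 1: min=29 at 2
  Swap: [29, 81, 40, 82, 51, 33]

After 1 step: [29, 81, 40, 82, 51, 33]


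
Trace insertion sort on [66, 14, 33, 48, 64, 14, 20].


Initial: [66, 14, 33, 48, 64, 14, 20]
Insert 14: [14, 66, 33, 48, 64, 14, 20]
Insert 33: [14, 33, 66, 48, 64, 14, 20]
Insert 48: [14, 33, 48, 66, 64, 14, 20]
Insert 64: [14, 33, 48, 64, 66, 14, 20]
Insert 14: [14, 14, 33, 48, 64, 66, 20]
Insert 20: [14, 14, 20, 33, 48, 64, 66]

Sorted: [14, 14, 20, 33, 48, 64, 66]


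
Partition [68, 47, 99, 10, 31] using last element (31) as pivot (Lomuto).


Pivot: 31
  10 <= 31: swap -> [10, 47, 99, 68, 31]
Place pivot at 1: [10, 31, 99, 68, 47]

Partitioned: [10, 31, 99, 68, 47]


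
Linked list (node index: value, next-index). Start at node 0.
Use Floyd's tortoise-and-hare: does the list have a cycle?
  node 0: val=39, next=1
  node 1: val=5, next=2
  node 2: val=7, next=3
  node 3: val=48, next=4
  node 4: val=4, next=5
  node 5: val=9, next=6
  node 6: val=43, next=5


Floyd's tortoise (slow, +1) and hare (fast, +2):
  init: slow=0, fast=0
  step 1: slow=1, fast=2
  step 2: slow=2, fast=4
  step 3: slow=3, fast=6
  step 4: slow=4, fast=6
  step 5: slow=5, fast=6
  step 6: slow=6, fast=6
  slow == fast at node 6: cycle detected

Cycle: yes


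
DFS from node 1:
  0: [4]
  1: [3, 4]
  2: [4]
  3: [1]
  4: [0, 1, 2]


Visit 1, push [4, 3]
Visit 3, push []
Visit 4, push [2, 0]
Visit 0, push []
Visit 2, push []

DFS order: [1, 3, 4, 0, 2]


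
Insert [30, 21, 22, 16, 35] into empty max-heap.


Insert 30: [30]
Insert 21: [30, 21]
Insert 22: [30, 21, 22]
Insert 16: [30, 21, 22, 16]
Insert 35: [35, 30, 22, 16, 21]

Final heap: [35, 30, 22, 16, 21]


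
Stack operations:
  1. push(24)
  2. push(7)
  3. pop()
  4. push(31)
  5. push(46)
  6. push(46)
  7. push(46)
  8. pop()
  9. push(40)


push(24) -> [24]
push(7) -> [24, 7]
pop()->7, [24]
push(31) -> [24, 31]
push(46) -> [24, 31, 46]
push(46) -> [24, 31, 46, 46]
push(46) -> [24, 31, 46, 46, 46]
pop()->46, [24, 31, 46, 46]
push(40) -> [24, 31, 46, 46, 40]

Final stack: [24, 31, 46, 46, 40]


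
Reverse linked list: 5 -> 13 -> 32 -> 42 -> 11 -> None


Step 1: curr=5, set curr.next=prev(None) | reversed so far: 5
Step 2: curr=13, set curr.next=prev(5) | reversed so far: 13 -> 5
Step 3: curr=32, set curr.next=prev(13) | reversed so far: 32 -> 13 -> 5
Step 4: curr=42, set curr.next=prev(32) | reversed so far: 42 -> 32 -> 13 -> 5
Step 5: curr=11, set curr.next=prev(42) | reversed so far: 11 -> 42 -> 32 -> 13 -> 5

11 -> 42 -> 32 -> 13 -> 5 -> None


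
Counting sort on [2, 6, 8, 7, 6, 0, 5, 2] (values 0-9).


Input: [2, 6, 8, 7, 6, 0, 5, 2]
Counts: [1, 0, 2, 0, 0, 1, 2, 1, 1, 0]

Sorted: [0, 2, 2, 5, 6, 6, 7, 8]


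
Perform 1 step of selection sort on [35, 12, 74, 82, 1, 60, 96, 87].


Initial: [35, 12, 74, 82, 1, 60, 96, 87]
Step 1: min=1 at 4
  Swap: [1, 12, 74, 82, 35, 60, 96, 87]

After 1 step: [1, 12, 74, 82, 35, 60, 96, 87]


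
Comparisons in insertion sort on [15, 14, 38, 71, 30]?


Algorithm: insertion sort
Input: [15, 14, 38, 71, 30]
Sorted: [14, 15, 30, 38, 71]

6


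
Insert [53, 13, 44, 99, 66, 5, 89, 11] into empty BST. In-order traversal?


Insert 53: root
Insert 13: L from 53
Insert 44: L from 53 -> R from 13
Insert 99: R from 53
Insert 66: R from 53 -> L from 99
Insert 5: L from 53 -> L from 13
Insert 89: R from 53 -> L from 99 -> R from 66
Insert 11: L from 53 -> L from 13 -> R from 5

In-order: [5, 11, 13, 44, 53, 66, 89, 99]


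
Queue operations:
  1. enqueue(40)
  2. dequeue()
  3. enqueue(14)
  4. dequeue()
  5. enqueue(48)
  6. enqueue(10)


enqueue(40) -> [40]
dequeue()->40, []
enqueue(14) -> [14]
dequeue()->14, []
enqueue(48) -> [48]
enqueue(10) -> [48, 10]

Final queue: [48, 10]


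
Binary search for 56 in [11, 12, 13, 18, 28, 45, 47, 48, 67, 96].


Step 1: lo=0, hi=9, mid=4, val=28
Step 2: lo=5, hi=9, mid=7, val=48
Step 3: lo=8, hi=9, mid=8, val=67

Not found


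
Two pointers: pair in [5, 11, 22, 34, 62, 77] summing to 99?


lo=0(5)+hi=5(77)=82
lo=1(11)+hi=5(77)=88
lo=2(22)+hi=5(77)=99

Yes: 22+77=99


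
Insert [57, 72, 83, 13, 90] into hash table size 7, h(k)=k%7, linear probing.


Insert 57: h=1 -> slot 1
Insert 72: h=2 -> slot 2
Insert 83: h=6 -> slot 6
Insert 13: h=6, 1 probes -> slot 0
Insert 90: h=6, 4 probes -> slot 3

Table: [13, 57, 72, 90, None, None, 83]


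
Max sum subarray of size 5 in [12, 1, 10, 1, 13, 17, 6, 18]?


[0:5]: 37
[1:6]: 42
[2:7]: 47
[3:8]: 55

Max: 55 at [3:8]


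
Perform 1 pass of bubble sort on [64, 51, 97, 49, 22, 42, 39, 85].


Initial: [64, 51, 97, 49, 22, 42, 39, 85]
Pass 1: [51, 64, 49, 22, 42, 39, 85, 97] (6 swaps)

After 1 pass: [51, 64, 49, 22, 42, 39, 85, 97]


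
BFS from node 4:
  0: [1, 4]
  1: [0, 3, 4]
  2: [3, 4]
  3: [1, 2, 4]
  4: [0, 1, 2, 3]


Visit 4, enqueue [0, 1, 2, 3]
Visit 0, enqueue []
Visit 1, enqueue []
Visit 2, enqueue []
Visit 3, enqueue []

BFS order: [4, 0, 1, 2, 3]


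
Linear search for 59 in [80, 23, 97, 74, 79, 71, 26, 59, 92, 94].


i=0: 80!=59
i=1: 23!=59
i=2: 97!=59
i=3: 74!=59
i=4: 79!=59
i=5: 71!=59
i=6: 26!=59
i=7: 59==59 found!

Found at 7, 8 comps


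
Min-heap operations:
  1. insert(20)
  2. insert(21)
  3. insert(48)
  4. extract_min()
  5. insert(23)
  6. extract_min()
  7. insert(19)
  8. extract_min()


insert(20) -> [20]
insert(21) -> [20, 21]
insert(48) -> [20, 21, 48]
extract_min()->20, [21, 48]
insert(23) -> [21, 48, 23]
extract_min()->21, [23, 48]
insert(19) -> [19, 48, 23]
extract_min()->19, [23, 48]

Final heap: [23, 48]


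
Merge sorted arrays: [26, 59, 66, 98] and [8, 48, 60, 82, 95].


Take 8 from B
Take 26 from A
Take 48 from B
Take 59 from A
Take 60 from B
Take 66 from A
Take 82 from B
Take 95 from B

Merged: [8, 26, 48, 59, 60, 66, 82, 95, 98]


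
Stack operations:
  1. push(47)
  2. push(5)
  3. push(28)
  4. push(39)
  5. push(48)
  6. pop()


push(47) -> [47]
push(5) -> [47, 5]
push(28) -> [47, 5, 28]
push(39) -> [47, 5, 28, 39]
push(48) -> [47, 5, 28, 39, 48]
pop()->48, [47, 5, 28, 39]

Final stack: [47, 5, 28, 39]


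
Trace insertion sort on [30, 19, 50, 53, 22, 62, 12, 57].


Initial: [30, 19, 50, 53, 22, 62, 12, 57]
Insert 19: [19, 30, 50, 53, 22, 62, 12, 57]
Insert 50: [19, 30, 50, 53, 22, 62, 12, 57]
Insert 53: [19, 30, 50, 53, 22, 62, 12, 57]
Insert 22: [19, 22, 30, 50, 53, 62, 12, 57]
Insert 62: [19, 22, 30, 50, 53, 62, 12, 57]
Insert 12: [12, 19, 22, 30, 50, 53, 62, 57]
Insert 57: [12, 19, 22, 30, 50, 53, 57, 62]

Sorted: [12, 19, 22, 30, 50, 53, 57, 62]


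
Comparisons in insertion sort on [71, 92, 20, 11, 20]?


Algorithm: insertion sort
Input: [71, 92, 20, 11, 20]
Sorted: [11, 20, 20, 71, 92]

9


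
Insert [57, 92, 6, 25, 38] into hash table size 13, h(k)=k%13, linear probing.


Insert 57: h=5 -> slot 5
Insert 92: h=1 -> slot 1
Insert 6: h=6 -> slot 6
Insert 25: h=12 -> slot 12
Insert 38: h=12, 1 probes -> slot 0

Table: [38, 92, None, None, None, 57, 6, None, None, None, None, None, 25]


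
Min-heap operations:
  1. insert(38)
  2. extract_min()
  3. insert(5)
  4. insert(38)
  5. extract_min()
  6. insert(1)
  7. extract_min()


insert(38) -> [38]
extract_min()->38, []
insert(5) -> [5]
insert(38) -> [5, 38]
extract_min()->5, [38]
insert(1) -> [1, 38]
extract_min()->1, [38]

Final heap: [38]


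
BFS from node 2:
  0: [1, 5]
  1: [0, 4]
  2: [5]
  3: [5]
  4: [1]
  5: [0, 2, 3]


Visit 2, enqueue [5]
Visit 5, enqueue [0, 3]
Visit 0, enqueue [1]
Visit 3, enqueue []
Visit 1, enqueue [4]
Visit 4, enqueue []

BFS order: [2, 5, 0, 3, 1, 4]


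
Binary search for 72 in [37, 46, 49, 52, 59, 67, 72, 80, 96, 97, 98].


Step 1: lo=0, hi=10, mid=5, val=67
Step 2: lo=6, hi=10, mid=8, val=96
Step 3: lo=6, hi=7, mid=6, val=72

Found at index 6


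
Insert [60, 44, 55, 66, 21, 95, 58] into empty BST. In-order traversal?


Insert 60: root
Insert 44: L from 60
Insert 55: L from 60 -> R from 44
Insert 66: R from 60
Insert 21: L from 60 -> L from 44
Insert 95: R from 60 -> R from 66
Insert 58: L from 60 -> R from 44 -> R from 55

In-order: [21, 44, 55, 58, 60, 66, 95]


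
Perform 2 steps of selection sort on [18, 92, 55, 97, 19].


Initial: [18, 92, 55, 97, 19]
Step 1: min=18 at 0
  Swap: [18, 92, 55, 97, 19]
Step 2: min=19 at 4
  Swap: [18, 19, 55, 97, 92]

After 2 steps: [18, 19, 55, 97, 92]


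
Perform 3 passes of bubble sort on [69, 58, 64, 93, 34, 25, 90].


Initial: [69, 58, 64, 93, 34, 25, 90]
Pass 1: [58, 64, 69, 34, 25, 90, 93] (5 swaps)
Pass 2: [58, 64, 34, 25, 69, 90, 93] (2 swaps)
Pass 3: [58, 34, 25, 64, 69, 90, 93] (2 swaps)

After 3 passes: [58, 34, 25, 64, 69, 90, 93]


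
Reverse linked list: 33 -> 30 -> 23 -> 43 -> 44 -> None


Step 1: curr=33, set curr.next=prev(None) | reversed so far: 33
Step 2: curr=30, set curr.next=prev(33) | reversed so far: 30 -> 33
Step 3: curr=23, set curr.next=prev(30) | reversed so far: 23 -> 30 -> 33
Step 4: curr=43, set curr.next=prev(23) | reversed so far: 43 -> 23 -> 30 -> 33
Step 5: curr=44, set curr.next=prev(43) | reversed so far: 44 -> 43 -> 23 -> 30 -> 33

44 -> 43 -> 23 -> 30 -> 33 -> None


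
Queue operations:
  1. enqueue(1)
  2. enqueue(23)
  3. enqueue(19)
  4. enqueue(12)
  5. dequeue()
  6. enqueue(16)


enqueue(1) -> [1]
enqueue(23) -> [1, 23]
enqueue(19) -> [1, 23, 19]
enqueue(12) -> [1, 23, 19, 12]
dequeue()->1, [23, 19, 12]
enqueue(16) -> [23, 19, 12, 16]

Final queue: [23, 19, 12, 16]


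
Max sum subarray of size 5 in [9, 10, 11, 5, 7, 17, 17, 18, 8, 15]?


[0:5]: 42
[1:6]: 50
[2:7]: 57
[3:8]: 64
[4:9]: 67
[5:10]: 75

Max: 75 at [5:10]


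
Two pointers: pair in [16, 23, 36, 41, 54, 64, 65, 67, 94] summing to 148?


lo=0(16)+hi=8(94)=110
lo=1(23)+hi=8(94)=117
lo=2(36)+hi=8(94)=130
lo=3(41)+hi=8(94)=135
lo=4(54)+hi=8(94)=148

Yes: 54+94=148


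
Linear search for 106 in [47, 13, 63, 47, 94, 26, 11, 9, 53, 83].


i=0: 47!=106
i=1: 13!=106
i=2: 63!=106
i=3: 47!=106
i=4: 94!=106
i=5: 26!=106
i=6: 11!=106
i=7: 9!=106
i=8: 53!=106
i=9: 83!=106

Not found, 10 comps


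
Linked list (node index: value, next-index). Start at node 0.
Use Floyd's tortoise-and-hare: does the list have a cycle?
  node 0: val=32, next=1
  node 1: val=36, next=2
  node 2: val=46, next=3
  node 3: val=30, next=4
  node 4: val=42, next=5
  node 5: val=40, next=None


Floyd's tortoise (slow, +1) and hare (fast, +2):
  init: slow=0, fast=0
  step 1: slow=1, fast=2
  step 2: slow=2, fast=4
  step 3: fast 4->5->None, no cycle

Cycle: no


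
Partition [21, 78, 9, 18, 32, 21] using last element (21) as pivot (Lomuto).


Pivot: 21
  21 <= 21: advance i (no swap)
  9 <= 21: swap -> [21, 9, 78, 18, 32, 21]
  18 <= 21: swap -> [21, 9, 18, 78, 32, 21]
Place pivot at 3: [21, 9, 18, 21, 32, 78]

Partitioned: [21, 9, 18, 21, 32, 78]


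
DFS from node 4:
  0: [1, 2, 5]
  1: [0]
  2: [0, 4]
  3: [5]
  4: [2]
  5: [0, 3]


Visit 4, push [2]
Visit 2, push [0]
Visit 0, push [5, 1]
Visit 1, push []
Visit 5, push [3]
Visit 3, push []

DFS order: [4, 2, 0, 1, 5, 3]


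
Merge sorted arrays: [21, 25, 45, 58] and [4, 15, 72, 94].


Take 4 from B
Take 15 from B
Take 21 from A
Take 25 from A
Take 45 from A
Take 58 from A

Merged: [4, 15, 21, 25, 45, 58, 72, 94]


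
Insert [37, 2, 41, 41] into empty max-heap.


Insert 37: [37]
Insert 2: [37, 2]
Insert 41: [41, 2, 37]
Insert 41: [41, 41, 37, 2]

Final heap: [41, 41, 37, 2]


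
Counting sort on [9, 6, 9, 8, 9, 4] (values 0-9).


Input: [9, 6, 9, 8, 9, 4]
Counts: [0, 0, 0, 0, 1, 0, 1, 0, 1, 3]

Sorted: [4, 6, 8, 9, 9, 9]


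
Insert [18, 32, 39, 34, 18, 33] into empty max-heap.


Insert 18: [18]
Insert 32: [32, 18]
Insert 39: [39, 18, 32]
Insert 34: [39, 34, 32, 18]
Insert 18: [39, 34, 32, 18, 18]
Insert 33: [39, 34, 33, 18, 18, 32]

Final heap: [39, 34, 33, 18, 18, 32]


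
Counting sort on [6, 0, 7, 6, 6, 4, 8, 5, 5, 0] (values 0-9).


Input: [6, 0, 7, 6, 6, 4, 8, 5, 5, 0]
Counts: [2, 0, 0, 0, 1, 2, 3, 1, 1, 0]

Sorted: [0, 0, 4, 5, 5, 6, 6, 6, 7, 8]


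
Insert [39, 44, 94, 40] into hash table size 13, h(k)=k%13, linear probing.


Insert 39: h=0 -> slot 0
Insert 44: h=5 -> slot 5
Insert 94: h=3 -> slot 3
Insert 40: h=1 -> slot 1

Table: [39, 40, None, 94, None, 44, None, None, None, None, None, None, None]


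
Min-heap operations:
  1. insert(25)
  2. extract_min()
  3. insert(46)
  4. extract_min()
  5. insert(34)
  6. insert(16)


insert(25) -> [25]
extract_min()->25, []
insert(46) -> [46]
extract_min()->46, []
insert(34) -> [34]
insert(16) -> [16, 34]

Final heap: [16, 34]


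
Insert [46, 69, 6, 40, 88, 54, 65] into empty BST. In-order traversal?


Insert 46: root
Insert 69: R from 46
Insert 6: L from 46
Insert 40: L from 46 -> R from 6
Insert 88: R from 46 -> R from 69
Insert 54: R from 46 -> L from 69
Insert 65: R from 46 -> L from 69 -> R from 54

In-order: [6, 40, 46, 54, 65, 69, 88]


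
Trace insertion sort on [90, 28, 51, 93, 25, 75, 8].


Initial: [90, 28, 51, 93, 25, 75, 8]
Insert 28: [28, 90, 51, 93, 25, 75, 8]
Insert 51: [28, 51, 90, 93, 25, 75, 8]
Insert 93: [28, 51, 90, 93, 25, 75, 8]
Insert 25: [25, 28, 51, 90, 93, 75, 8]
Insert 75: [25, 28, 51, 75, 90, 93, 8]
Insert 8: [8, 25, 28, 51, 75, 90, 93]

Sorted: [8, 25, 28, 51, 75, 90, 93]


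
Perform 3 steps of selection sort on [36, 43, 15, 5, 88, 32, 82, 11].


Initial: [36, 43, 15, 5, 88, 32, 82, 11]
Step 1: min=5 at 3
  Swap: [5, 43, 15, 36, 88, 32, 82, 11]
Step 2: min=11 at 7
  Swap: [5, 11, 15, 36, 88, 32, 82, 43]
Step 3: min=15 at 2
  Swap: [5, 11, 15, 36, 88, 32, 82, 43]

After 3 steps: [5, 11, 15, 36, 88, 32, 82, 43]


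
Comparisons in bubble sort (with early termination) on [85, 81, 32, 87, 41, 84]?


Algorithm: bubble sort (with early termination)
Input: [85, 81, 32, 87, 41, 84]
Sorted: [32, 41, 81, 84, 85, 87]

14


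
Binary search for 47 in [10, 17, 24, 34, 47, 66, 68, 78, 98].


Step 1: lo=0, hi=8, mid=4, val=47

Found at index 4


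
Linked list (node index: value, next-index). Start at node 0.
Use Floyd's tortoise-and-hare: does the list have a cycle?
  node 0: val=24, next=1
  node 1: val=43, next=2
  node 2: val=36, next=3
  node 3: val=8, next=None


Floyd's tortoise (slow, +1) and hare (fast, +2):
  init: slow=0, fast=0
  step 1: slow=1, fast=2
  step 2: fast 2->3->None, no cycle

Cycle: no


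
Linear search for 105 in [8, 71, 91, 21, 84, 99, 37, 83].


i=0: 8!=105
i=1: 71!=105
i=2: 91!=105
i=3: 21!=105
i=4: 84!=105
i=5: 99!=105
i=6: 37!=105
i=7: 83!=105

Not found, 8 comps


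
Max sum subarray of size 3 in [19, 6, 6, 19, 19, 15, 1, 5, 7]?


[0:3]: 31
[1:4]: 31
[2:5]: 44
[3:6]: 53
[4:7]: 35
[5:8]: 21
[6:9]: 13

Max: 53 at [3:6]


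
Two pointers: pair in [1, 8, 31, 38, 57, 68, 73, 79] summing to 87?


lo=0(1)+hi=7(79)=80
lo=1(8)+hi=7(79)=87

Yes: 8+79=87


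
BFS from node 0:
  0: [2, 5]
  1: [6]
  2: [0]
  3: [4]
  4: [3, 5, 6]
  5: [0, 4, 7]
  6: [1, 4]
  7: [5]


Visit 0, enqueue [2, 5]
Visit 2, enqueue []
Visit 5, enqueue [4, 7]
Visit 4, enqueue [3, 6]
Visit 7, enqueue []
Visit 3, enqueue []
Visit 6, enqueue [1]
Visit 1, enqueue []

BFS order: [0, 2, 5, 4, 7, 3, 6, 1]


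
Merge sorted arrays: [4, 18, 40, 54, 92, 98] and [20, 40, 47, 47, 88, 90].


Take 4 from A
Take 18 from A
Take 20 from B
Take 40 from A
Take 40 from B
Take 47 from B
Take 47 from B
Take 54 from A
Take 88 from B
Take 90 from B

Merged: [4, 18, 20, 40, 40, 47, 47, 54, 88, 90, 92, 98]


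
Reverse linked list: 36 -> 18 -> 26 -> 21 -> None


Step 1: curr=36, set curr.next=prev(None) | reversed so far: 36
Step 2: curr=18, set curr.next=prev(36) | reversed so far: 18 -> 36
Step 3: curr=26, set curr.next=prev(18) | reversed so far: 26 -> 18 -> 36
Step 4: curr=21, set curr.next=prev(26) | reversed so far: 21 -> 26 -> 18 -> 36

21 -> 26 -> 18 -> 36 -> None


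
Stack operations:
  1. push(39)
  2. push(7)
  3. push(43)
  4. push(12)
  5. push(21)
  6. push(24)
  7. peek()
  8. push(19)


push(39) -> [39]
push(7) -> [39, 7]
push(43) -> [39, 7, 43]
push(12) -> [39, 7, 43, 12]
push(21) -> [39, 7, 43, 12, 21]
push(24) -> [39, 7, 43, 12, 21, 24]
peek()->24
push(19) -> [39, 7, 43, 12, 21, 24, 19]

Final stack: [39, 7, 43, 12, 21, 24, 19]
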